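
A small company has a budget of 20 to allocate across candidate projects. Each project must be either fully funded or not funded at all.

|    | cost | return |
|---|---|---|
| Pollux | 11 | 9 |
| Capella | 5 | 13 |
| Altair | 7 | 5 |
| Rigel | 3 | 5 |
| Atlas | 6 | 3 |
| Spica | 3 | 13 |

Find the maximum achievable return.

This is a 0-1 knapsack instance.
Allowing fractional choices, the relaxed optimum would be about 38.4, but projects are indivisible.
Pollux + Capella + Spica: cost 11 + 5 + 3 = 19 ≤ 20, return 9 + 13 + 13 = 35.
Capella + Rigel + Atlas + Spica: cost 5 + 3 + 6 + 3 = 17 ≤ 20, return 13 + 5 + 3 + 13 = 34.
Capella + Altair + Rigel + Spica: cost 5 + 7 + 3 + 3 = 18 ≤ 20, return 13 + 5 + 5 + 13 = 36.
Best is Capella, Altair, Rigel, and Spica with total return 36.

36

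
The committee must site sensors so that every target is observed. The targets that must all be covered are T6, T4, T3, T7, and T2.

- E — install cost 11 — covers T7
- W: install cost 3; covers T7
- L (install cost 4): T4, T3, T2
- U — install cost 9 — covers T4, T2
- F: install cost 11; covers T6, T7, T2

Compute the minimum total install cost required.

This is a weighted set-cover instance.
The greedy cost-per-new-target heuristic would pick L, W, and F for 18, but a cheaper cover exists.
Choose L and F: together they cover T6, T4, T3, T7, T2 — every target.
Total install cost: 4 + 11 = 15.
No cover costs less than 15.

15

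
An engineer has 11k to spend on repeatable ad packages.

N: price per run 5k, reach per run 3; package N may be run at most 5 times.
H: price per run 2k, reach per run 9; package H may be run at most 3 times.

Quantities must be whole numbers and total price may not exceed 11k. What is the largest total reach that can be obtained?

30

H has the best ratio (9/2); taking only H gives at most 3×9 = 27 (stopped by the supply cap of 3).
Mixing does better — 1×N and 3×H: price 11 ≤ 11, reach 1·3 + 3·9 = 30.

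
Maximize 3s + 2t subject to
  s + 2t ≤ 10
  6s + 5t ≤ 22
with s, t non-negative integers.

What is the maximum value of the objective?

Relaxing integrality, the LP optimum is 11.00 at (s,t) = (3.67, 0), which is not an integer point.
(s,t)=(2,2): 1·2+2·2=6≤10, 6·2+5·2=22≤22, objective 10.
(s,t)=(3,0): 1·3+2·0=3≤10, 6·3+5·0=18≤22, objective 9.
(s,t)=(1,3): 1·1+2·3=7≤10, 6·1+5·3=21≤22, objective 9.
No feasible integer point exceeds 10.

10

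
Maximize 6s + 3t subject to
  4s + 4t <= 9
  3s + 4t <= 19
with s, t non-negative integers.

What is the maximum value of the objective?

12

(s,t)=(2,0): 4·2+4·0=8≤9, 3·2+4·0=6≤19, objective 12.
(s,t)=(1,1): 4·1+4·1=8≤9, 3·1+4·1=7≤19, objective 9.
(s,t)=(1,0): 4·1+4·0=4≤9, 3·1+4·0=3≤19, objective 6.
Maximum is 12 at (s,t)=(2,0).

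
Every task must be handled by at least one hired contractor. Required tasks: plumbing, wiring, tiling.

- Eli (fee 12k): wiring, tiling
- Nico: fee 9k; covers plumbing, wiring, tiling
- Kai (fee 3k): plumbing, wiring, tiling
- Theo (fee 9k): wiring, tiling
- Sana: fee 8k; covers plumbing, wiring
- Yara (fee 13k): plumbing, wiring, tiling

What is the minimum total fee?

Kai alone covers plumbing, wiring, tiling — every task.
Total fee: 3.
No cover costs less than 3.

3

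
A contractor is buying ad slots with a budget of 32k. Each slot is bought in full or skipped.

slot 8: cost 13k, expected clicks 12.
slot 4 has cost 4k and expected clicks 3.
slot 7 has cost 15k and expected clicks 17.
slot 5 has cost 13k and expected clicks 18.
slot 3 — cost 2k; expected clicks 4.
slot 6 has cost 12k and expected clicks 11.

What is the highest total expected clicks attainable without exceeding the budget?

slot 7 + slot 5 + slot 3: cost 15 + 13 + 2 = 30 ≤ 32, expected clicks 17 + 18 + 4 = 39.
slot 8 + slot 4 + slot 5 + slot 3: cost 13 + 4 + 13 + 2 = 32 ≤ 32, expected clicks 12 + 3 + 18 + 4 = 37.
slot 4 + slot 7 + slot 5: cost 4 + 15 + 13 = 32 ≤ 32, expected clicks 3 + 17 + 18 = 38.
Best is slot 7, slot 5, and slot 3 with total expected clicks 39.

39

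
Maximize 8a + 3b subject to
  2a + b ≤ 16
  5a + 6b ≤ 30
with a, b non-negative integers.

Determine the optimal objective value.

(a,b)=(6,0) is feasible, giving 48.
(a,b)=(5,0) is feasible, giving 40.
The best lattice point is (6,0), giving 48.

48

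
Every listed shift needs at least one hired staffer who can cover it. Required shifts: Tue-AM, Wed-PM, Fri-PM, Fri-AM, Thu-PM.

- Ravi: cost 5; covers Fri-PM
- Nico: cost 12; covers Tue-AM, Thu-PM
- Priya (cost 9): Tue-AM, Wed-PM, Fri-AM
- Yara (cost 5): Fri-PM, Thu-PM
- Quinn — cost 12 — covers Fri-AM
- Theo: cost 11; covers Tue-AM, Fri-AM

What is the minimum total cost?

Choose Priya and Yara: together they cover Tue-AM, Wed-PM, Fri-PM, Fri-AM, Thu-PM — every shift.
Total cost: 9 + 5 = 14.
No cover costs less than 14.

14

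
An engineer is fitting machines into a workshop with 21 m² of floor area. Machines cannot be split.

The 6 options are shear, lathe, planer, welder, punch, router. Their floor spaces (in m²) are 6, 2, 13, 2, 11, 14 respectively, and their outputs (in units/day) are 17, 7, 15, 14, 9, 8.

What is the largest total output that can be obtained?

47

shear + lathe + welder + punch: floor space 6 + 2 + 2 + 11 = 21 ≤ 21, output 17 + 7 + 14 + 9 = 47.
shear + welder + punch: floor space 6 + 2 + 11 = 19 ≤ 21, output 17 + 14 + 9 = 40.
shear + planer + welder: floor space 6 + 13 + 2 = 21 ≤ 21, output 17 + 15 + 14 = 46.
Best is shear, lathe, welder, and punch with total output 47.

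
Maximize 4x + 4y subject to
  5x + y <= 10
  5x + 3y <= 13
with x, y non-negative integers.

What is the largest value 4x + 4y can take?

(x,y)=(0,4): 5·0+1·4=4≤10, 5·0+3·4=12≤13, objective 16.
(x,y)=(0,3): 5·0+1·3=3≤10, 5·0+3·3=9≤13, objective 12.
Maximum is 16 at (x,y)=(0,4).

16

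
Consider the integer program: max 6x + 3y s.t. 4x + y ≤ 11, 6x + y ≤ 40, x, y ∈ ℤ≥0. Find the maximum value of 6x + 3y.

33

(x,y)=(0,11) is feasible, giving 33.
(x,y)=(0,10) is feasible, giving 30.
The best lattice point is (0,11), giving 33.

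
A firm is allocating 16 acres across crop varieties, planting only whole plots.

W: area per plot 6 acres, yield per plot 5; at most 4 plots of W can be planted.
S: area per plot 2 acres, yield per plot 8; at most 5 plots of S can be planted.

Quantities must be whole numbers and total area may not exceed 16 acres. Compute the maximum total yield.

Take 1×W and 5×S: area 16 ≤ 16, yield 1·5 + 5·8 = 45.
S has the best ratio (8/2) and is taken to its limit of 5; remaining capacity is filled optimally with the others.

45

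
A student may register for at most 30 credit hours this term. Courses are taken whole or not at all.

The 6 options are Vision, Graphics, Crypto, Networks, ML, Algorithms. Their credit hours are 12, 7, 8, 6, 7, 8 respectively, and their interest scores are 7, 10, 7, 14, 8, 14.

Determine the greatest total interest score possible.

46

Allowing fractional choices, the relaxed optimum would be about 47.8, but courses are indivisible.
Crypto + Networks + ML + Algorithms: credit hours 8 + 6 + 7 + 8 = 29 ≤ 30, interest score 7 + 14 + 8 + 14 = 43.
Graphics + Networks + ML + Algorithms: credit hours 7 + 6 + 7 + 8 = 28 ≤ 30, interest score 10 + 14 + 8 + 14 = 46.
Graphics + Crypto + Networks + Algorithms: credit hours 7 + 8 + 6 + 8 = 29 ≤ 30, interest score 10 + 7 + 14 + 14 = 45.
Best is Graphics, Networks, ML, and Algorithms with total interest score 46.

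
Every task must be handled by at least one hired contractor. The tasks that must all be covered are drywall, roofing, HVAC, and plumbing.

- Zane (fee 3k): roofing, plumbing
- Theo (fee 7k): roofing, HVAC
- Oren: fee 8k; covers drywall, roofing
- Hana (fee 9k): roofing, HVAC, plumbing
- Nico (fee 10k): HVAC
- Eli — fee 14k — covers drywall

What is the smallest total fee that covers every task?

The greedy cost-per-new-task heuristic would pick Zane, Theo, and Oren for 18, but a cheaper cover exists.
Choose Oren and Hana: together they cover drywall, roofing, HVAC, plumbing — every task.
Total fee: 8 + 9 = 17.
No cover costs less than 17.

17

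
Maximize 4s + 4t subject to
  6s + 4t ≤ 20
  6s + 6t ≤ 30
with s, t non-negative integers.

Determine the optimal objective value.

(s,t)=(0,5): 6·0+4·5=20≤20, 6·0+6·5=30≤30, objective 20.
(s,t)=(0,4): 6·0+4·4=16≤20, 6·0+6·4=24≤30, objective 16.
Maximum is 20 at (s,t)=(0,5).

20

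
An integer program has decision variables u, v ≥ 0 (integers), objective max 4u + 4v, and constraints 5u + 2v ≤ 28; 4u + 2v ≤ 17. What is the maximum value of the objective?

32

(u,v)=(0,8) is feasible, giving 32.
(u,v)=(0,7) is feasible, giving 28.
No feasible integer point exceeds 32.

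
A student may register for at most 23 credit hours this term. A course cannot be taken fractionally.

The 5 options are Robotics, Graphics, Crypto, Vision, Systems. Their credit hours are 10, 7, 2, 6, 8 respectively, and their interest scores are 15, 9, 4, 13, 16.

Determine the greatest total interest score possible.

42

Take Graphics, Crypto, Vision, and Systems: credit hours 7 + 2 + 6 + 8 = 23 ≤ 23, interest score 9 + 4 + 13 + 16 = 42.
No other feasible combination does better.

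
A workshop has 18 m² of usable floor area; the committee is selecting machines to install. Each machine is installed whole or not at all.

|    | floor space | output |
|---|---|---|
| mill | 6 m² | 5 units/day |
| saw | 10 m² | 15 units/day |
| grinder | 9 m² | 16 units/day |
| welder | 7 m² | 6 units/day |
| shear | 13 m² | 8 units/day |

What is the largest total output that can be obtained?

mill + grinder: floor space 6 + 9 = 15 ≤ 18, output 5 + 16 = 21.
grinder + welder: floor space 9 + 7 = 16 ≤ 18, output 16 + 6 = 22.
saw + welder: floor space 10 + 7 = 17 ≤ 18, output 15 + 6 = 21.
Best is grinder and welder with total output 22.

22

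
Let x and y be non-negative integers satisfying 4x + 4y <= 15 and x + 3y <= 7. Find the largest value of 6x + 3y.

Relaxing integrality, the LP optimum is 22.50 at (x,y) = (3.75, 0), which is not an integer point.
(x,y)=(3,0): 4·3+4·0=12≤15, 1·3+3·0=3≤7, objective 18.
(x,y)=(2,1): 4·2+4·1=12≤15, 1·2+3·1=5≤7, objective 15.
(x,y)=(2,0): 4·2+4·0=8≤15, 1·2+3·0=2≤7, objective 12.
No feasible integer point exceeds 18.

18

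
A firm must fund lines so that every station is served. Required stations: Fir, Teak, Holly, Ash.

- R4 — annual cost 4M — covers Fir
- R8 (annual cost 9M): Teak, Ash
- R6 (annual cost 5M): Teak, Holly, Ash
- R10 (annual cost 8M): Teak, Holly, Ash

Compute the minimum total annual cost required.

9

Choose R4 and R6: together they cover Fir, Teak, Holly, Ash — every station.
Total annual cost: 4 + 5 = 9.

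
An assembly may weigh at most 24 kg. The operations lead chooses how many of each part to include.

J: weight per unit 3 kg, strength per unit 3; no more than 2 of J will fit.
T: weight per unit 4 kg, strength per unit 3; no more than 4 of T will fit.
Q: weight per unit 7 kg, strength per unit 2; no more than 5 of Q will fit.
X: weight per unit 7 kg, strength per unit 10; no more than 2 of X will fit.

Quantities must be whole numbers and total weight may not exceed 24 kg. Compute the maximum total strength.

2×T and 2×X: weight 22 ≤ 24, strength 2·3 + 2·10 = 26.
2×J, 1×T, and 2×X: weight 24 ≤ 24, strength 2·3 + 1·3 + 2·10 = 29.
Best is 29.

29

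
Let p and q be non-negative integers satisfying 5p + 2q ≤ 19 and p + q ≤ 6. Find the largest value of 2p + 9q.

(p,q)=(0,6) is feasible, giving 54.
(p,q)=(1,5) is feasible, giving 47.
(p,q)=(0,5) is feasible, giving 45.
No feasible integer point exceeds 54.

54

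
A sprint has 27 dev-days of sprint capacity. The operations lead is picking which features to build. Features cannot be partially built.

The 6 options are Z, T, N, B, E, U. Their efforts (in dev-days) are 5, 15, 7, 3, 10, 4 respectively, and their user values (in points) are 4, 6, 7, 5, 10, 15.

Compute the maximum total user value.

37

This is an integer program with binary decision variables.
Allowing fractional choices, the relaxed optimum would be about 39.4, but features are indivisible.
Z + N + E + U: effort 5 + 7 + 10 + 4 = 26 ≤ 27, user value 4 + 7 + 10 + 15 = 36.
Z + B + E + U: effort 5 + 3 + 10 + 4 = 22 ≤ 27, user value 4 + 5 + 10 + 15 = 34.
N + B + E + U: effort 7 + 3 + 10 + 4 = 24 ≤ 27, user value 7 + 5 + 10 + 15 = 37.
Best is N, B, E, and U with total user value 37.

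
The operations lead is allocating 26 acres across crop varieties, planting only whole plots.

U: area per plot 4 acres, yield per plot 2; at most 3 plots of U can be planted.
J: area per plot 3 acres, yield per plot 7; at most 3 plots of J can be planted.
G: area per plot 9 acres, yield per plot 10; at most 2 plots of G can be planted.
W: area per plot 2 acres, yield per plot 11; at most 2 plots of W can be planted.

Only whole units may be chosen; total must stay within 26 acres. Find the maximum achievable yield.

W has the best ratio (11/2); taking only W gives at most 2×11 = 22 (stopped by the supply cap of 2).
Mixing does better — 1×U, 3×J, 1×G, and 2×W: area 26 ≤ 26, yield 1·2 + 3·7 + 1·10 + 2·11 = 55.

55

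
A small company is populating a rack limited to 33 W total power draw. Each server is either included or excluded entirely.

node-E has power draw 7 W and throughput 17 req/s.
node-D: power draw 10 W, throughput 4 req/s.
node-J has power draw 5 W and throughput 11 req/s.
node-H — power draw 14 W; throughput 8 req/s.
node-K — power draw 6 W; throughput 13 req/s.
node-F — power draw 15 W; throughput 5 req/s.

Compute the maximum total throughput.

Take node-E, node-J, node-H, and node-K: power draw 7 + 5 + 14 + 6 = 32 ≤ 33, throughput 17 + 11 + 8 + 13 = 49.
No other feasible combination does better.

49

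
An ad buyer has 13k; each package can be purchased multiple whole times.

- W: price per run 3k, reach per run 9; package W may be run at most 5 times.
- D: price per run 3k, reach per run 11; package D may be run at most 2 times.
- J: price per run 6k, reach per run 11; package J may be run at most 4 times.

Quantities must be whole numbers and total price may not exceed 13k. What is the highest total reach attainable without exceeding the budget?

D has the best ratio (11/3); taking only D gives at most 2×11 = 22 (stopped by the supply cap of 2).
Mixing does better — 2×W and 2×D: price 12 ≤ 13, reach 2·9 + 2·11 = 40.

40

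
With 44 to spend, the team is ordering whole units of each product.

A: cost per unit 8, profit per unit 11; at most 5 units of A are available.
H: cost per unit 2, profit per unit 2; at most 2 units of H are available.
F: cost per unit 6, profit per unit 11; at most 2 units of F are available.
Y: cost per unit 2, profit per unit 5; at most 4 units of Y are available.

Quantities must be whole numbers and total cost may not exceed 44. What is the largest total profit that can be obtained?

Take 3×A, 2×F, and 4×Y: cost 44 ≤ 44, profit 3·11 + 2·11 + 4·5 = 75.
Y has the best ratio (5/2) and is taken to its limit of 4; remaining capacity is filled optimally with the others.

75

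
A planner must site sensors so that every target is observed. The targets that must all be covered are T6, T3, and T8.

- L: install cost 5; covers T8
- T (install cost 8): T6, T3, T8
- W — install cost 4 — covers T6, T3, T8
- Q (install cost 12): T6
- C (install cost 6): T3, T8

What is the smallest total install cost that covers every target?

4

W alone covers T6, T3, T8 — every target.
Total install cost: 4.
No cover costs less than 4.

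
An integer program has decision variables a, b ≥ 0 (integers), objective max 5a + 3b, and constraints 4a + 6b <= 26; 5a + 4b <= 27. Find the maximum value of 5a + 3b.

Relaxing integrality, the LP optimum is 27.00 at (a,b) = (5.4, 0), which is not an integer point.
(a,b)=(5,0): 4·5+6·0=20≤26, 5·5+4·0=25≤27, objective 25.
(a,b)=(4,1): 4·4+6·1=22≤26, 5·4+4·1=24≤27, objective 23.
The best lattice point is (5,0), giving 25.

25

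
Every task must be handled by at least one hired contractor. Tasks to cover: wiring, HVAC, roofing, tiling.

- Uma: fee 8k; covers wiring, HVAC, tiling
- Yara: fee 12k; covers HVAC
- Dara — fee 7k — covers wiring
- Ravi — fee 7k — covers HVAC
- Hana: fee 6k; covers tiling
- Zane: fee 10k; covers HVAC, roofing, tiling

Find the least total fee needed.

This is a weighted set-cover instance.
The greedy cost-per-new-task heuristic would pick Uma and Zane for 18, but a cheaper cover exists.
Choose Dara and Zane: together they cover wiring, HVAC, roofing, tiling — every task.
Total fee: 7 + 10 = 17.
No cover costs less than 17.

17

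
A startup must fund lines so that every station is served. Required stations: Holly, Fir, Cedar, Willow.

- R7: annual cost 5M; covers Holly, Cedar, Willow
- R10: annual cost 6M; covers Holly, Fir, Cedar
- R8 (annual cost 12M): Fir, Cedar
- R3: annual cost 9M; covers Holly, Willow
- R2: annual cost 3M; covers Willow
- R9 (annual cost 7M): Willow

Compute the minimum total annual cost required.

This is an integer covering problem.
Choose R10 and R2: together they cover Holly, Fir, Cedar, Willow — every station.
Total annual cost: 6 + 3 = 9.

9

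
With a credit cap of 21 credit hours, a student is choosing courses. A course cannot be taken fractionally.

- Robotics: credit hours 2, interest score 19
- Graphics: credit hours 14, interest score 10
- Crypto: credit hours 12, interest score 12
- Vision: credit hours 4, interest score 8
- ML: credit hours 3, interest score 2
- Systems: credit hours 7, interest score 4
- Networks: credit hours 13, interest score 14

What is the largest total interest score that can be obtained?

41

Allowing fractional choices, the relaxed optimum would be about 43.0, but courses are indivisible.
Robotics + Crypto + Vision: credit hours 2 + 12 + 4 = 18 ≤ 21, interest score 19 + 12 + 8 = 39.
Robotics + Crypto + Vision + ML: credit hours 2 + 12 + 4 + 3 = 21 ≤ 21, interest score 19 + 12 + 8 + 2 = 41.
Robotics + Vision + Networks: credit hours 2 + 4 + 13 = 19 ≤ 21, interest score 19 + 8 + 14 = 41.
The maximum interest score is 41; one optimal choice is Robotics, Vision, and Networks.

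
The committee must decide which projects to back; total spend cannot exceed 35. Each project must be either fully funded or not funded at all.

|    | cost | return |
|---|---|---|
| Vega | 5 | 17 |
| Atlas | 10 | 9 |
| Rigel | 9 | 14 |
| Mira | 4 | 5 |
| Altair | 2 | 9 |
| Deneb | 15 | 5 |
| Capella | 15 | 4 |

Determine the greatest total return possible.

Allowing fractional choices, the relaxed optimum would be about 55.7, but projects are indivisible.
Vega + Atlas + Rigel + Altair: cost 5 + 10 + 9 + 2 = 26 ≤ 35, return 17 + 9 + 14 + 9 = 49.
Vega + Atlas + Rigel + Mira + Altair: cost 5 + 10 + 9 + 4 + 2 = 30 ≤ 35, return 17 + 9 + 14 + 5 + 9 = 54.
Vega + Rigel + Mira + Altair + Deneb: cost 5 + 9 + 4 + 2 + 15 = 35 ≤ 35, return 17 + 14 + 5 + 9 + 5 = 50.
Best is Vega, Atlas, Rigel, Mira, and Altair with total return 54.

54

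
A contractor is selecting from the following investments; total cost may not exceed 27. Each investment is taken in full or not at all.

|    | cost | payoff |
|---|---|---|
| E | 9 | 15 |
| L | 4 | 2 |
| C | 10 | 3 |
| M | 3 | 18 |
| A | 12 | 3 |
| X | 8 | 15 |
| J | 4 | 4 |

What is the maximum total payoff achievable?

This is an integer program with binary decision variables.
Allowing fractional choices, the relaxed optimum would be about 53.5, but investments are indivisible.
E + L + M + X: cost 9 + 4 + 3 + 8 = 24 ≤ 27, payoff 15 + 2 + 18 + 15 = 50.
E + M + X + J: cost 9 + 3 + 8 + 4 = 24 ≤ 27, payoff 15 + 18 + 15 + 4 = 52.
Best is E, M, X, and J with total payoff 52.

52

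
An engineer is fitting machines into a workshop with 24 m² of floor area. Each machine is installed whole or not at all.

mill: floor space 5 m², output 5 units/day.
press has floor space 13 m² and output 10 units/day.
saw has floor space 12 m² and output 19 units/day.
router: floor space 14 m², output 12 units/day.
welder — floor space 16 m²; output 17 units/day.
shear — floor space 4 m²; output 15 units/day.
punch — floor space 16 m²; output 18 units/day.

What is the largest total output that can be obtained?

39

Allowing fractional choices, the relaxed optimum would be about 43.0, but machines are indivisible.
shear + punch: floor space 4 + 16 = 20 ≤ 24, output 15 + 18 = 33.
mill + saw + shear: floor space 5 + 12 + 4 = 21 ≤ 24, output 5 + 19 + 15 = 39.
saw + shear: floor space 12 + 4 = 16 ≤ 24, output 19 + 15 = 34.
Best is mill, saw, and shear with total output 39.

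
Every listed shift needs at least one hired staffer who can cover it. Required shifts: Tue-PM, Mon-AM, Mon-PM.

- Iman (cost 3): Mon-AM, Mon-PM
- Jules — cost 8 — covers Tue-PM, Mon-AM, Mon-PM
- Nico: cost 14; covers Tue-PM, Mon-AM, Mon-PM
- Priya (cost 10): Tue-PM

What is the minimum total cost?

8

Jules alone covers Tue-PM, Mon-AM, Mon-PM — every shift.
Total cost: 8.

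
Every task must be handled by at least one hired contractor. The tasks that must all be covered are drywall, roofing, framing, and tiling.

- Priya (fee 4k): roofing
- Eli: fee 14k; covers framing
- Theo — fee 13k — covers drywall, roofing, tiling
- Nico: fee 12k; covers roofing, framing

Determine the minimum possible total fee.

This is a weighted set-cover instance.
The greedy cost-per-new-task heuristic would pick Priya, Theo, and Nico for 29, but a cheaper cover exists.
Choose Theo and Nico: together they cover drywall, roofing, framing, tiling — every task.
Total fee: 13 + 12 = 25.
No cover costs less than 25.

25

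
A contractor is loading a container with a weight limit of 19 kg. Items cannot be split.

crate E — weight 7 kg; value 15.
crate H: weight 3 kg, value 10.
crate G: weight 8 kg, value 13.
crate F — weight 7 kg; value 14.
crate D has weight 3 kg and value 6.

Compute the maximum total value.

Take crate E, crate H, and crate F: weight 7 + 3 + 7 = 17 ≤ 19, value 15 + 10 + 14 = 39.
No other feasible combination does better.

39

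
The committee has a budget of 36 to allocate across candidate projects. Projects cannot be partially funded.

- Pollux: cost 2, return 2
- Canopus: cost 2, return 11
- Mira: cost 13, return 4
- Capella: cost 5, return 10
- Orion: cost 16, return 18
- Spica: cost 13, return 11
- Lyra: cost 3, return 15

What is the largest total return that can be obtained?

57

Allowing fractional choices, the relaxed optimum would be about 62.8, but projects are indivisible.
Pollux + Canopus + Orion + Spica + Lyra: cost 2 + 2 + 16 + 13 + 3 = 36 ≤ 36, return 2 + 11 + 18 + 11 + 15 = 57.
Pollux + Canopus + Capella + Orion + Lyra: cost 2 + 2 + 5 + 16 + 3 = 28 ≤ 36, return 2 + 11 + 10 + 18 + 15 = 56.
Canopus + Orion + Spica + Lyra: cost 2 + 16 + 13 + 3 = 34 ≤ 36, return 11 + 18 + 11 + 15 = 55.
Best is Pollux, Canopus, Orion, Spica, and Lyra with total return 57.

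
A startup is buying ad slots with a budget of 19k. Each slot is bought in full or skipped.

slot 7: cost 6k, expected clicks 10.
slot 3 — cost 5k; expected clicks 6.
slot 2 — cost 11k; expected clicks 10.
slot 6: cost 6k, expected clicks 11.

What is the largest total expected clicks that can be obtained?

27

Treat it as a binary knapsack problem.
Take slot 7, slot 3, and slot 6: cost 6 + 5 + 6 = 17 ≤ 19, expected clicks 10 + 6 + 11 = 27.
No other feasible combination does better.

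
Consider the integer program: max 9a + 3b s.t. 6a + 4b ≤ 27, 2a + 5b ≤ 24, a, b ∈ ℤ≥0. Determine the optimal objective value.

The continuous relaxation peaks at (4.5, 0) with value 40.50; rounding to a feasible lattice point costs some objective.
(a,b)=(4,0): 6·4+4·0=24≤27, 2·4+5·0=8≤24, objective 36.
(a,b)=(3,1): 6·3+4·1=22≤27, 2·3+5·1=11≤24, objective 30.
(a,b)=(3,0): 6·3+4·0=18≤27, 2·3+5·0=6≤24, objective 27.
Maximum is 36 at (a,b)=(4,0).

36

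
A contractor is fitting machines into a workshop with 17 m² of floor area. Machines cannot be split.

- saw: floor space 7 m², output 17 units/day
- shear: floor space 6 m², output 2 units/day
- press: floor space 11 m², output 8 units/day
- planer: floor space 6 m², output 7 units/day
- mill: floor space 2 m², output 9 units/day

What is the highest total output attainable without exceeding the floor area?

This is a 0-1 knapsack instance.
Allowing fractional choices, the relaxed optimum would be about 34.5, but machines are indivisible.
saw + planer + mill: floor space 7 + 6 + 2 = 15 ≤ 17, output 17 + 7 + 9 = 33.
saw + mill: floor space 7 + 2 = 9 ≤ 17, output 17 + 9 = 26.
saw + shear + mill: floor space 7 + 6 + 2 = 15 ≤ 17, output 17 + 2 + 9 = 28.
Best is saw, planer, and mill with total output 33.

33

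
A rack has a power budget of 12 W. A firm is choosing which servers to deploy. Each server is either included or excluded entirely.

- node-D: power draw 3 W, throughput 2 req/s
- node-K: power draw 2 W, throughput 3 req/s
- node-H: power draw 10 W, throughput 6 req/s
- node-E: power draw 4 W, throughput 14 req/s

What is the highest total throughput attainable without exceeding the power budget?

19

node-K + node-E: power draw 2 + 4 = 6 ≤ 12, throughput 3 + 14 = 17.
node-D + node-K + node-E: power draw 3 + 2 + 4 = 9 ≤ 12, throughput 2 + 3 + 14 = 19.
Best is node-D, node-K, and node-E with total throughput 19.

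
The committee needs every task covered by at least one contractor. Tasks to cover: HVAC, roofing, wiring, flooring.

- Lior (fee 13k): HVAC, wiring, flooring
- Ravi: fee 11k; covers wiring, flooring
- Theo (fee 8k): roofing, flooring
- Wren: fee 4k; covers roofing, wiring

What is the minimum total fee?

17

Choose Lior and Wren: together they cover HVAC, roofing, wiring, flooring — every task.
Total fee: 13 + 4 = 17.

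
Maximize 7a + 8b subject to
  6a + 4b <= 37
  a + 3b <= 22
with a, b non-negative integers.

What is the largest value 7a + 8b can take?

63

Relaxing integrality, the LP optimum is 65.79 at (a,b) = (1.64, 6.79), which is not an integer point.
(a,b)=(1,7): 6·1+4·7=34≤37, 1·1+3·7=22≤22, objective 63.
(a,b)=(2,6): 6·2+4·6=36≤37, 1·2+3·6=20≤22, objective 62.
(a,b)=(0,7): 6·0+4·7=28≤37, 1·0+3·7=21≤22, objective 56.
Maximum is 63 at (a,b)=(1,7).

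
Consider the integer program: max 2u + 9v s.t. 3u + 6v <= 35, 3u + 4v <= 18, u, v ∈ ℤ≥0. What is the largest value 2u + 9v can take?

36

(u,v)=(0,4) is feasible, giving 36.
(u,v)=(1,3) is feasible, giving 29.
(u,v)=(0,3) is feasible, giving 27.
Maximum is 36 at (u,v)=(0,4).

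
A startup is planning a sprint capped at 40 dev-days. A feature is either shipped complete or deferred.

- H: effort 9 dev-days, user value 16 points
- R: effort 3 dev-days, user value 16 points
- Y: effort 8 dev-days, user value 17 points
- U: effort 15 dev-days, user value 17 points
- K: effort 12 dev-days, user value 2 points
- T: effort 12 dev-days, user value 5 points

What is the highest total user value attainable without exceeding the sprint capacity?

This is a 0-1 knapsack instance.
Allowing fractional choices, the relaxed optimum would be about 68.1, but features are indivisible.
R + Y + U + T: effort 3 + 8 + 15 + 12 = 38 ≤ 40, user value 16 + 17 + 17 + 5 = 55.
H + R + Y + U: effort 9 + 3 + 8 + 15 = 35 ≤ 40, user value 16 + 16 + 17 + 17 = 66.
H + R + Y + T: effort 9 + 3 + 8 + 12 = 32 ≤ 40, user value 16 + 16 + 17 + 5 = 54.
Best is H, R, Y, and U with total user value 66.

66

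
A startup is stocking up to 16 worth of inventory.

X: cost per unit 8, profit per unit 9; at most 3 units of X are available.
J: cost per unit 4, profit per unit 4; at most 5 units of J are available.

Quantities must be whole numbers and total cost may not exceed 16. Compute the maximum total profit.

This is a bounded integer knapsack.
X has the best ratio (9/8); taking only X gives at most 2×9 = 18 (stopped by the cost limit).
Optimal: 2×X: cost 16 ≤ 16, profit 2·9 = 18.

18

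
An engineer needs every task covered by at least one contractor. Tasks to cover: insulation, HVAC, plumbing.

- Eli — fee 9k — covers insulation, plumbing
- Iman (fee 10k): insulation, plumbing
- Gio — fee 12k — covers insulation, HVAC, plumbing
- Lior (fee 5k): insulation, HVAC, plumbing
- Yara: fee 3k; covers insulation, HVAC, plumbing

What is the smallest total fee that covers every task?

Yara alone covers insulation, HVAC, plumbing — every task.
Total fee: 3.
No cover costs less than 3.

3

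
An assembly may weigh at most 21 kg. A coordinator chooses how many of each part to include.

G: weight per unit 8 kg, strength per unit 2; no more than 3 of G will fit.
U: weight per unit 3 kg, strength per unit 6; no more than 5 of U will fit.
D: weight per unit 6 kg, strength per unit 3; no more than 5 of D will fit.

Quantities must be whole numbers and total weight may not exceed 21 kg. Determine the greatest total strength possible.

33

This is a bounded integer knapsack.
5×U: weight 15 ≤ 21, strength 5·6 = 30.
5×U and 1×D: weight 21 ≤ 21, strength 5·6 + 1·3 = 33.
Best is 33.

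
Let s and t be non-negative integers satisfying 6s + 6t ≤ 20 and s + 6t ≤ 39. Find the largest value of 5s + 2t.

15

(s,t)=(3,0): 6·3+6·0=18≤20, 1·3+6·0=3≤39, objective 15.
(s,t)=(2,1): 6·2+6·1=18≤20, 1·2+6·1=8≤39, objective 12.
(s,t)=(2,0): 6·2+6·0=12≤20, 1·2+6·0=2≤39, objective 10.
Maximum is 15 at (s,t)=(3,0).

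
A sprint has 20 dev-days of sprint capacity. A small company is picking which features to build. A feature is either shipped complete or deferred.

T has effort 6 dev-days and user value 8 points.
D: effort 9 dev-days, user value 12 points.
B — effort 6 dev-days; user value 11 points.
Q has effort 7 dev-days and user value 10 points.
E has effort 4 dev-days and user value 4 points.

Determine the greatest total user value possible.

29

Take T, B, and Q: effort 6 + 6 + 7 = 19 ≤ 20, user value 8 + 11 + 10 = 29.
No other feasible combination does better.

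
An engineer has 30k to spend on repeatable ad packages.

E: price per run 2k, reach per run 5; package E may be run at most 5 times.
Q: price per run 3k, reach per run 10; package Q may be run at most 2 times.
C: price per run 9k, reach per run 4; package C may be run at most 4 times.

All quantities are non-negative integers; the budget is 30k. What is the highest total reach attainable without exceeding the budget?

49

This is a bounded integer knapsack.
5×E and 2×Q: price 16 ≤ 30, reach 5·5 + 2·10 = 45.
5×E, 2×Q, and 1×C: price 25 ≤ 30, reach 5·5 + 2·10 + 1·4 = 49.
Best is 49.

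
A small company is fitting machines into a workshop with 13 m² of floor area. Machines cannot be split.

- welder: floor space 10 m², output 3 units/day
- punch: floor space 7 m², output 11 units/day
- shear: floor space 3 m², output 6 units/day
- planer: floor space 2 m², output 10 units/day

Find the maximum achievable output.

27

This is a 0-1 knapsack instance.
Allowing fractional choices, the relaxed optimum would be about 27.3, but machines are indivisible.
punch + planer: floor space 7 + 2 = 9 ≤ 13, output 11 + 10 = 21.
punch + shear + planer: floor space 7 + 3 + 2 = 12 ≤ 13, output 11 + 6 + 10 = 27.
punch + shear: floor space 7 + 3 = 10 ≤ 13, output 11 + 6 = 17.
Best is punch, shear, and planer with total output 27.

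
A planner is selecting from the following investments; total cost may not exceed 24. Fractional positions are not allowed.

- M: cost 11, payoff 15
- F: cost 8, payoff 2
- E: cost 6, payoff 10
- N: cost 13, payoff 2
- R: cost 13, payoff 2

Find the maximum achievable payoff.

This is a 0-1 knapsack instance.
M + N: cost 11 + 13 = 24 ≤ 24, payoff 15 + 2 = 17.
M + F: cost 11 + 8 = 19 ≤ 24, payoff 15 + 2 = 17.
M + E: cost 11 + 6 = 17 ≤ 24, payoff 15 + 10 = 25.
Best is M and E with total payoff 25.

25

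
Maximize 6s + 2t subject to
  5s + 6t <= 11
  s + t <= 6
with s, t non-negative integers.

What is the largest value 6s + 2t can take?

12

The continuous relaxation peaks at (2.2, 0) with value 13.20; rounding to a feasible lattice point costs some objective.
(s,t)=(2,0): 5·2+6·0=10≤11, 1·2+1·0=2≤6, objective 12.
(s,t)=(1,1): 5·1+6·1=11≤11, 1·1+1·1=2≤6, objective 8.
(s,t)=(1,0): 5·1+6·0=5≤11, 1·1+1·0=1≤6, objective 6.
Maximum is 12 at (s,t)=(2,0).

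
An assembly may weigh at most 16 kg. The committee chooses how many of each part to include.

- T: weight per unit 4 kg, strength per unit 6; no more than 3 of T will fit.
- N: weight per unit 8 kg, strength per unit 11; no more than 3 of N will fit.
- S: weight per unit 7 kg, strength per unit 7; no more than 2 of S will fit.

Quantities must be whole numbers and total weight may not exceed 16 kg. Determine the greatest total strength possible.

T has the best ratio (6/4); taking only T gives at most 3×6 = 18 (stopped by the supply cap of 3).
Mixing does better — 2×T and 1×N: weight 16 ≤ 16, strength 2·6 + 1·11 = 23.

23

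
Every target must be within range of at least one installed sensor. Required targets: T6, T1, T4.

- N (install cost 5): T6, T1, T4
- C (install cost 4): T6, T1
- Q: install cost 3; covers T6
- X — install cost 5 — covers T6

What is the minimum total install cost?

N alone covers T6, T1, T4 — every target.
Total install cost: 5.

5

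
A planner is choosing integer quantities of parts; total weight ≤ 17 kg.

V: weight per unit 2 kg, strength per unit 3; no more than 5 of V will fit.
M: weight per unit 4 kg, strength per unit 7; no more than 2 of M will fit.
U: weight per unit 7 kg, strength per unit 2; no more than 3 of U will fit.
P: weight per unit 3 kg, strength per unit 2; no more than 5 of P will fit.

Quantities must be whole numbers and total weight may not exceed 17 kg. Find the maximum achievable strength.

4×V and 2×M: weight 16 ≤ 17, strength 4·3 + 2·7 = 26.
3×V, 2×M, and 1×P: weight 17 ≤ 17, strength 3·3 + 2·7 + 1·2 = 25.
Best is 26.

26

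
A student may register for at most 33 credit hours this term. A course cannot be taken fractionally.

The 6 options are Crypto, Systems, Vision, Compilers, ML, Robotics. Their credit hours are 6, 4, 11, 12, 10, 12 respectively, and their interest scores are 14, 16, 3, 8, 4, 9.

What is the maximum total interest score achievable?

43

Allowing fractional choices, the relaxed optimum would be about 46.3, but courses are indivisible.
Crypto + Systems + Vision + Robotics: credit hours 6 + 4 + 11 + 12 = 33 ≤ 33, interest score 14 + 16 + 3 + 9 = 42.
Crypto + Systems + ML + Robotics: credit hours 6 + 4 + 10 + 12 = 32 ≤ 33, interest score 14 + 16 + 4 + 9 = 43.
Crypto + Systems + Compilers + ML: credit hours 6 + 4 + 12 + 10 = 32 ≤ 33, interest score 14 + 16 + 8 + 4 = 42.
Best is Crypto, Systems, ML, and Robotics with total interest score 43.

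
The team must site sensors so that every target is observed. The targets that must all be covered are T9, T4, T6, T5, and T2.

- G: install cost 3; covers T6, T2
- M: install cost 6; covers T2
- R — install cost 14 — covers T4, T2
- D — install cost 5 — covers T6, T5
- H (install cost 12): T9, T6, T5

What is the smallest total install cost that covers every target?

The greedy cost-per-new-target heuristic would pick G, D, H, and R for 34, but a cheaper cover exists.
Choose R and H: together they cover T9, T4, T6, T5, T2 — every target.
Total install cost: 14 + 12 = 26.
No cover costs less than 26.

26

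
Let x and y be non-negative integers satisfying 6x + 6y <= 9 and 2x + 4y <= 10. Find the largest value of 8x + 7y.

8

Relaxing integrality, the LP optimum is 12.00 at (x,y) = (1.5, 0), which is not an integer point.
(x,y)=(1,0): 6·1+6·0=6≤9, 2·1+4·0=2≤10, objective 8.
(x,y)=(0,1): 6·0+6·1=6≤9, 2·0+4·1=4≤10, objective 7.
(x,y)=(0,0): 6·0+6·0=0≤9, 2·0+4·0=0≤10, objective 0.
The best lattice point is (1,0), giving 8.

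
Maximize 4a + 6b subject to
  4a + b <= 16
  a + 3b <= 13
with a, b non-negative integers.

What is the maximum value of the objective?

The continuous relaxation peaks at (3.18, 3.27) with value 32.36; rounding to a feasible lattice point costs some objective.
(a,b)=(3,3): 4·3+1·3=15≤16, 1·3+3·3=12≤13, objective 30.
(a,b)=(2,3): 4·2+1·3=11≤16, 1·2+3·3=11≤13, objective 26.
(a,b)=(3,2): 4·3+1·2=14≤16, 1·3+3·2=9≤13, objective 24.
No feasible integer point exceeds 30.

30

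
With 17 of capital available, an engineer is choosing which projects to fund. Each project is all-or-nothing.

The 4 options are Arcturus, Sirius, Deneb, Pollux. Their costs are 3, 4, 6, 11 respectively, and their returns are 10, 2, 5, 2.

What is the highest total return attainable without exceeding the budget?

17

Take Arcturus, Sirius, and Deneb: cost 3 + 4 + 6 = 13 ≤ 17, return 10 + 2 + 5 = 17.
No other feasible combination does better.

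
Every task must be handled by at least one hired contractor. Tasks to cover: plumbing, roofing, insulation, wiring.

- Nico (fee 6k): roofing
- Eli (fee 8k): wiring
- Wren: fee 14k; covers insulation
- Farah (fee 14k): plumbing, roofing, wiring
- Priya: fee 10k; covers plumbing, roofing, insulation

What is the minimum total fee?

Choose Eli and Priya: together they cover plumbing, roofing, insulation, wiring — every task.
Total fee: 8 + 10 = 18.

18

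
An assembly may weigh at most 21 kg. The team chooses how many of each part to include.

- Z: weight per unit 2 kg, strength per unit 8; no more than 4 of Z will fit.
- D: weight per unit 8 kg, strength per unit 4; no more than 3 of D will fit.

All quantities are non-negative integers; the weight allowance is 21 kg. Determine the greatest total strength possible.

Z has the best ratio (8/2); taking only Z gives at most 4×8 = 32 (stopped by the supply cap of 4).
Mixing does better — 4×Z and 1×D: weight 16 ≤ 21, strength 4·8 + 1·4 = 36.

36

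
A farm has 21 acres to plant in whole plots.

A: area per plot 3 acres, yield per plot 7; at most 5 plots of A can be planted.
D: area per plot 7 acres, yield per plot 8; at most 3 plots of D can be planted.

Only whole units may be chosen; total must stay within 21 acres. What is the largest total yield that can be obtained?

36

This is a bounded integer knapsack.
5×A: area 15 ≤ 21, yield 5·7 = 35.
4×A and 1×D: area 19 ≤ 21, yield 4·7 + 1·8 = 36.
Best is 36.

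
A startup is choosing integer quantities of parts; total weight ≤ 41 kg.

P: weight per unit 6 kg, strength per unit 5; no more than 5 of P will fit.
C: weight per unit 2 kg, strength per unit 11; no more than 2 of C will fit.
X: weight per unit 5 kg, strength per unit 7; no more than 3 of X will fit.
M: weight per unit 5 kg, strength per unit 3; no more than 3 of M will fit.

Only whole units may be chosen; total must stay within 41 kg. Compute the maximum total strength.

59

C has the best ratio (11/2); taking only C gives at most 2×11 = 22 (stopped by the supply cap of 2).
Mixing does better — 2×P, 2×C, 3×X, and 2×M: weight 41 ≤ 41, strength 2·5 + 2·11 + 3·7 + 2·3 = 59.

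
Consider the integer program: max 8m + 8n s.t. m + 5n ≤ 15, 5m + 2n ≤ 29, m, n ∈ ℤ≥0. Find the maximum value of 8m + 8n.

(m,n)=(5,2): 1·5+5·2=15≤15, 5·5+2·2=29≤29, objective 56.
(m,n)=(5,1): 1·5+5·1=10≤15, 5·5+2·1=27≤29, objective 48.
(m,n)=(4,2): 1·4+5·2=14≤15, 5·4+2·2=24≤29, objective 48.
Maximum is 56 at (m,n)=(5,2).

56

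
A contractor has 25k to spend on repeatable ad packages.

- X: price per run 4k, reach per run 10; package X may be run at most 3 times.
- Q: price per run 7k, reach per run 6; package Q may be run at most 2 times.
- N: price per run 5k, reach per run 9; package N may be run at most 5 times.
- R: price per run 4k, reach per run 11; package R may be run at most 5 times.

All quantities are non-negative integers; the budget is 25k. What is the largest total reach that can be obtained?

65

R has the best ratio (11/4); taking only R gives at most 5×11 = 55 (stopped by the supply cap of 5).
Mixing does better — 1×X and 5×R: price 24 ≤ 25, reach 1·10 + 5·11 = 65.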